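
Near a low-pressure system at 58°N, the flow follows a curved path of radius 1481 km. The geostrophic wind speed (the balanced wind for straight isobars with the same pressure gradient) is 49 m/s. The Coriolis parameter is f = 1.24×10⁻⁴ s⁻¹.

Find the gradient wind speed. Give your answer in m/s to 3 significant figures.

40.2 m/s

Around a low, centrifugal force acts outward with Coriolis, so pressure-gradient force balances both:
(1/ρ)|∂P/∂n| = fV + V²/R  →  V² + fR·V − fR·V_g = 0
With fR = 1.24×10⁻⁴ × 1481×10³ m = 184 m/s:
V = [−fR + √((fR)² + 4 fR V_g)]/2 = [−184 + √(184² + 4×184×49)]/2 = 40.2 m/s
Subgeostrophic (V < V_g = 49 m/s), as expected around a low.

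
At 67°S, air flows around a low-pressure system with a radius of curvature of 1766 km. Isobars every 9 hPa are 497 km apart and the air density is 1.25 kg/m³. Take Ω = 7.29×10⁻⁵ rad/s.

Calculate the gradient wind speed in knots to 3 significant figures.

Coriolis parameter at 67°S:
f = 2Ω sin φ = 2 × 7.29×10⁻⁵ × sin 67° = 1.34×10⁻⁴ s⁻¹
Pressure gradient: |∂P/∂n| = 900 Pa / 497000 m = 1.81×10⁻³ Pa/m
Geostrophic speed: V_g = |∂P/∂n|/(fρ) = 1.81×10⁻³/(1.34×10⁻⁴ × 1.25) = 10.8 m/s
Around a low, centrifugal force acts outward with Coriolis, so pressure-gradient force balances both:
(1/ρ)|∂P/∂n| = fV + V²/R  →  V² + fR·V − fR·V_g = 0
With fR = 1.34×10⁻⁴ × 1766×10³ m = 237 m/s:
V = [−fR + √((fR)² + 4 fR V_g)]/2 = [−237 + √(237² + 4×237×10.8)]/2 = 10.3 m/s
Subgeostrophic (V < V_g = 10.8 m/s), as expected around a low.
Converting: 10.3 m/s × 1.944 = 20.1 knots

20.1 knots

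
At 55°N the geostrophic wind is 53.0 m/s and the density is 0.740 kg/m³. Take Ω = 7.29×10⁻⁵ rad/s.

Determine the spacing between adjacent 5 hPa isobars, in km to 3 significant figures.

107 km

Coriolis parameter at 55°N:
f = 2Ω sin φ = 2 × 7.29×10⁻⁵ × sin 55° = 1.19×10⁻⁴ s⁻¹
Geostrophic balance rearranged: |∂P/∂n| = f ρ V_g
|∂P/∂n| = 1.19×10⁻⁴ × 0.740 × 53.0 = 4.68×10⁻³ Pa/m
Isobar spacing: Δn = ΔP/|∂P/∂n| = 500 Pa / 4.68×10⁻³ Pa/m = 106743 m ≈ 107 km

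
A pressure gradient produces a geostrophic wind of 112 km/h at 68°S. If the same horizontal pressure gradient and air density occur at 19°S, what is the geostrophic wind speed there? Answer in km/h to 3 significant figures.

With the same pressure gradient and density, V_g ∝ 1/f ∝ 1/sin φ.
V₂ = V₁ · sin φ₁ / sin φ₂ = 112 × sin 68° / sin 19°
V₂ = 112 × 0.9272/0.3256 = 319 km/h

319 km/h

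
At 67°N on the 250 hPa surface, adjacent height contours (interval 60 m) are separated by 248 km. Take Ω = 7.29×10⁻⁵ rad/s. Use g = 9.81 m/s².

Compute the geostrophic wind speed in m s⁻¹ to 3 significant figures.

17.7 m s⁻¹

Coriolis parameter at 67°N:
f = 2Ω sin φ = 2 × 7.29×10⁻⁵ × sin 67° = 1.34×10⁻⁴ s⁻¹
Height gradient: |∂Z/∂n| = 60 m / 248000 m = 2.42×10⁻⁴
On a pressure surface, geostrophic balance gives V_g = (g/f)|∂Z/∂n|:
V_g = 9.81 × 2.42×10⁻⁴ / 1.34×10⁻⁴ = 17.7 m/s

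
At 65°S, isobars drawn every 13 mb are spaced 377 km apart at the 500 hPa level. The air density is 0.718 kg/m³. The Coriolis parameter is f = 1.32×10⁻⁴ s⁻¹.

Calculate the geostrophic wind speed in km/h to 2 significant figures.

Pressure gradient: |∂P/∂n| = 1300 Pa / 377000 m = 3.45×10⁻³ Pa/m
Geostrophic balance (pressure-gradient force = Coriolis force):
V_g = (1/(fρ)) |∂P/∂n| = 3.45×10⁻³ / (1.32×10⁻⁴ × 0.718) = 36.4 m/s
Converting: 36.4 m/s × 3.6 = 130 km/h

130 km/h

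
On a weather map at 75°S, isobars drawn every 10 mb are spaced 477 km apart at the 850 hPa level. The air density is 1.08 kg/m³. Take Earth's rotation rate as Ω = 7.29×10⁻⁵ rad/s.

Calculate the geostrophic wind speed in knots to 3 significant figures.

Coriolis parameter at 75°S:
f = 2Ω sin φ = 2 × 7.29×10⁻⁵ × sin 75° = 1.41×10⁻⁴ s⁻¹
Pressure gradient: |∂P/∂n| = 1000 Pa / 477000 m = 2.10×10⁻³ Pa/m
Geostrophic balance (pressure-gradient force = Coriolis force):
V_g = (1/(fρ)) |∂P/∂n| = 2.10×10⁻³ / (1.41×10⁻⁴ × 1.08) = 13.8 m/s
Converting: 13.8 m/s × 1.944 = 26.8 knots

26.8 knots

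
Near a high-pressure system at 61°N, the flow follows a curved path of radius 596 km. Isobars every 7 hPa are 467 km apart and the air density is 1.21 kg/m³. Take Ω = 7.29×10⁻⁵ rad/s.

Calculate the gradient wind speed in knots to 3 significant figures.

Coriolis parameter at 61°N:
f = 2Ω sin φ = 2 × 7.29×10⁻⁵ × sin 61° = 1.28×10⁻⁴ s⁻¹
Pressure gradient: |∂P/∂n| = 700 Pa / 467000 m = 1.50×10⁻³ Pa/m
Geostrophic speed: V_g = |∂P/∂n|/(fρ) = 1.50×10⁻³/(1.28×10⁻⁴ × 1.21) = 9.71 m/s
Around a high, pressure-gradient force acts outward with centrifugal, so Coriolis balances both:
fV = (1/ρ)|∂P/∂n| + V²/R  →  V² − fR·V + fR·V_g = 0
With fR = 1.28×10⁻⁴ × 596×10³ m = 76.0 m/s:
V = [fR − √((fR)² − 4 fR V_g)]/2 = [76.0 − √(76.0² − 4×76.0×9.71)]/2 = 11.4 m/s
Supergeostrophic (V > V_g = 9.71 m/s), as expected around a high.
Converting: 11.4 m/s × 1.944 = 22.2 knots

22.2 knots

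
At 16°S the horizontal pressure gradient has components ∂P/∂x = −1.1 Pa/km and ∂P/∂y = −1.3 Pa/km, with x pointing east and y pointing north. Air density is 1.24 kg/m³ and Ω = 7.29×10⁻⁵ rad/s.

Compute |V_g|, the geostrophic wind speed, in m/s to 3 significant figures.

Coriolis parameter at 16°S:
f = 2Ω sin φ = 2 × 7.29×10⁻⁵ × sin 16° = 4.02×10⁻⁵ s⁻¹
In the Southern Hemisphere f is negative: f = −4.02×10⁻⁵ s⁻¹.
Component geostrophic relations (x east, y north):
u_g = −(1/(fρ)) ∂P/∂y,  v_g = (1/(fρ)) ∂P/∂x
u_g = −(−1.3×10⁻³)/(−4.02×10⁻⁵ × 1.24) = −26.1 m/s;  v_g = (−1.1×10⁻³)/(−4.02×10⁻⁵ × 1.24) = 22.1 m/s
|V_g| = √(u_g² + v_g²) = 34.2 m/s

34.2 m/s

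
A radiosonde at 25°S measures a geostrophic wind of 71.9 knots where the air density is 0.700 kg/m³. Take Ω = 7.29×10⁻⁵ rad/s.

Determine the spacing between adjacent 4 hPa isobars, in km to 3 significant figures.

251 km

Coriolis parameter at 25°S:
f = 2Ω sin φ = 2 × 7.29×10⁻⁵ × sin 25° = 6.16×10⁻⁵ s⁻¹
Wind speed in SI: 71.9 knots = 37.0 m/s
Geostrophic balance rearranged: |∂P/∂n| = f ρ V_g
|∂P/∂n| = 6.16×10⁻⁵ × 0.700 × 37.0 = 1.60×10⁻³ Pa/m
Isobar spacing: Δn = ΔP/|∂P/∂n| = 400 Pa / 1.60×10⁻³ Pa/m = 250720 m ≈ 251 km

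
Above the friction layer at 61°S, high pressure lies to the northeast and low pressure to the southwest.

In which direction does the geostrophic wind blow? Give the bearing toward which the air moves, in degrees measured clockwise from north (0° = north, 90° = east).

135°

The pressure-gradient force points toward the southwest (bearing 225°).
Geostrophic balance: in the Southern Hemisphere the Coriolis force deflects motion to the left, so the geostrophic wind blows 90° to the left of the pressure-gradient force (low pressure on the right).
Rotating 225° by 90° counterclockwise gives 135° — the wind blows toward the southeast.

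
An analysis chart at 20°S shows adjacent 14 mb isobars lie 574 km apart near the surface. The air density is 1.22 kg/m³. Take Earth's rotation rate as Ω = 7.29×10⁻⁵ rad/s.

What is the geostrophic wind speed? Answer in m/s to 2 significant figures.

40 m/s

Coriolis parameter at 20°S:
f = 2Ω sin φ = 2 × 7.29×10⁻⁵ × sin 20° = 4.99×10⁻⁵ s⁻¹
Pressure gradient: |∂P/∂n| = 1400 Pa / 574000 m = 2.44×10⁻³ Pa/m
Geostrophic balance (pressure-gradient force = Coriolis force):
V_g = (1/(fρ)) |∂P/∂n| = 2.44×10⁻³ / (4.99×10⁻⁵ × 1.22) = 40.1 m/s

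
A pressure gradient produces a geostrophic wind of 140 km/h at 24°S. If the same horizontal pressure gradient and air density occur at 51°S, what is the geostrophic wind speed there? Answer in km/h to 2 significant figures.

With the same pressure gradient and density, V_g ∝ 1/f ∝ 1/sin φ.
V₂ = V₁ · sin φ₁ / sin φ₂ = 140 × sin 24° / sin 51°
V₂ = 140 × 0.4067/0.7771 = 73 km/h

73 km/h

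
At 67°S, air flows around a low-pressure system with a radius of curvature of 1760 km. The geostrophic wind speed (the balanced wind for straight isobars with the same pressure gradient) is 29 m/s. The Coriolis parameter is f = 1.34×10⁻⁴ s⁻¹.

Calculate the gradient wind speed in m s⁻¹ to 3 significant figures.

26.1 m s⁻¹

Around a low, centrifugal force acts outward with Coriolis, so pressure-gradient force balances both:
(1/ρ)|∂P/∂n| = fV + V²/R  →  V² + fR·V − fR·V_g = 0
With fR = 1.34×10⁻⁴ × 1760×10³ m = 236 m/s:
V = [−fR + √((fR)² + 4 fR V_g)]/2 = [−236 + √(236² + 4×236×29)]/2 = 26.1 m/s
Subgeostrophic (V < V_g = 29 m/s), as expected around a low.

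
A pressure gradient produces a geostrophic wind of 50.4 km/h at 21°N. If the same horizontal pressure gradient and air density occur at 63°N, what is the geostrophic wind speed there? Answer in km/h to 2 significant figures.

With the same pressure gradient and density, V_g ∝ 1/f ∝ 1/sin φ.
V₂ = V₁ · sin φ₁ / sin φ₂ = 50.4 × sin 21° / sin 63°
V₂ = 50.4 × 0.3584/0.8910 = 20 km/h

20 km/h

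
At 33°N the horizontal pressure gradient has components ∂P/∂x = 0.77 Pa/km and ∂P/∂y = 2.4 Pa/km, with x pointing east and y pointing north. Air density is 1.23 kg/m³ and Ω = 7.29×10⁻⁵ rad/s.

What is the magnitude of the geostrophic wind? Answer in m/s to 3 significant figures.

Coriolis parameter at 33°N:
f = 2Ω sin φ = 2 × 7.29×10⁻⁵ × sin 33° = 7.94×10⁻⁵ s⁻¹
Component geostrophic relations (x east, y north):
u_g = −(1/(fρ)) ∂P/∂y,  v_g = (1/(fρ)) ∂P/∂x
u_g = −(2.4×10⁻³)/(7.94×10⁻⁵ × 1.23) = −24.6 m/s;  v_g = (0.77×10⁻³)/(7.94×10⁻⁵ × 1.23) = 7.88 m/s
|V_g| = √(u_g² + v_g²) = 25.8 m/s

25.8 m/s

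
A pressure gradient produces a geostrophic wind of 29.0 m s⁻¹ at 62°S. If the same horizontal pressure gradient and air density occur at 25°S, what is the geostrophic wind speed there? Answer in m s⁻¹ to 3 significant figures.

60.6 m s⁻¹

With the same pressure gradient and density, V_g ∝ 1/f ∝ 1/sin φ.
V₂ = V₁ · sin φ₁ / sin φ₂ = 29.0 × sin 62° / sin 25°
V₂ = 29.0 × 0.8829/0.4226 = 60.6 m s⁻¹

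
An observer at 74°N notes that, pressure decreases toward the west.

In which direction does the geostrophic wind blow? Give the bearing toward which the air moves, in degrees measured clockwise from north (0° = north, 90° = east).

The pressure-gradient force points toward the west (bearing 270°).
Geostrophic balance: in the Northern Hemisphere the Coriolis force deflects motion to the right, so the geostrophic wind blows 90° to the right of the pressure-gradient force (low pressure on the left).
Rotating 270° by 90° clockwise gives 000° — the wind blows toward the north.

000°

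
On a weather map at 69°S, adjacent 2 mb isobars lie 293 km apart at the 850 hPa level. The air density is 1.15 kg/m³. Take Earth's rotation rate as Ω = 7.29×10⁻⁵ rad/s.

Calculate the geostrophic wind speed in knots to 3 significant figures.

Coriolis parameter at 69°S:
f = 2Ω sin φ = 2 × 7.29×10⁻⁵ × sin 69° = 1.36×10⁻⁴ s⁻¹
Pressure gradient: |∂P/∂n| = 200 Pa / 293000 m = 6.83×10⁻⁴ Pa/m
Geostrophic balance (pressure-gradient force = Coriolis force):
V_g = (1/(fρ)) |∂P/∂n| = 6.83×10⁻⁴ / (1.36×10⁻⁴ × 1.15) = 4.36 m/s
Converting: 4.36 m/s × 1.944 = 8.48 knots

8.48 knots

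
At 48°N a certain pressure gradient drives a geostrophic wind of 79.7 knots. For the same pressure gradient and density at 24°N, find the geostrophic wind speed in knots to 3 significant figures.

146 knots

With the same pressure gradient and density, V_g ∝ 1/f ∝ 1/sin φ.
V₂ = V₁ · sin φ₁ / sin φ₂ = 79.7 × sin 48° / sin 24°
V₂ = 79.7 × 0.7431/0.4067 = 146 knots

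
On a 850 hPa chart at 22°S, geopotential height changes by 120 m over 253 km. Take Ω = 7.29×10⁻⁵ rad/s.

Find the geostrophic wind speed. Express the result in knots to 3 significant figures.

166 knots

Coriolis parameter at 22°S:
f = 2Ω sin φ = 2 × 7.29×10⁻⁵ × sin 22° = 5.46×10⁻⁵ s⁻¹
Height gradient: |∂Z/∂n| = 120 m / 253000 m = 4.74×10⁻⁴
On a pressure surface, geostrophic balance gives V_g = (g/f)|∂Z/∂n|:
V_g = 9.81 × 4.74×10⁻⁴ / 5.46×10⁻⁵ = 85.2 m/s
Converting: 85.2 m/s × 1.944 = 166 knots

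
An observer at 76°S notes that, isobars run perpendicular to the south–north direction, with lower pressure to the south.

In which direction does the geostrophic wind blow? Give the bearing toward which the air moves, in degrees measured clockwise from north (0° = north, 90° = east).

090°

The pressure-gradient force points toward the south (bearing 180°).
Geostrophic balance: in the Southern Hemisphere the Coriolis force deflects motion to the left, so the geostrophic wind blows 90° to the left of the pressure-gradient force (low pressure on the right).
Rotating 180° by 90° counterclockwise gives 090° — the wind blows toward the east.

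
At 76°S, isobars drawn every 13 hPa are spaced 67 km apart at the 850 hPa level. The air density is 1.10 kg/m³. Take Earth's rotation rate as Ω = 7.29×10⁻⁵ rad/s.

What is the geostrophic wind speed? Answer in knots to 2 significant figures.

240 knots

Coriolis parameter at 76°S:
f = 2Ω sin φ = 2 × 7.29×10⁻⁵ × sin 76° = 1.41×10⁻⁴ s⁻¹
Pressure gradient: |∂P/∂n| = 1300 Pa / 67000 m = 1.94×10⁻² Pa/m
Geostrophic balance (pressure-gradient force = Coriolis force):
V_g = (1/(fρ)) |∂P/∂n| = 1.94×10⁻² / (1.41×10⁻⁴ × 1.10) = 125 m/s
Converting: 125 m/s × 1.944 = 240 knots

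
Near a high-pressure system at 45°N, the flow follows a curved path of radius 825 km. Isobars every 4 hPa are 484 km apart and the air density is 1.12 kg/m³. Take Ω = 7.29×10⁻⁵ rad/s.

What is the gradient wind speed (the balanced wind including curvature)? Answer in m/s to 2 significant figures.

7.9 m/s

Coriolis parameter at 45°N:
f = 2Ω sin φ = 2 × 7.29×10⁻⁵ × sin 45° = 1.03×10⁻⁴ s⁻¹
Pressure gradient: |∂P/∂n| = 400 Pa / 484000 m = 8.26×10⁻⁴ Pa/m
Geostrophic speed: V_g = |∂P/∂n|/(fρ) = 8.26×10⁻⁴/(1.03×10⁻⁴ × 1.12) = 7.16 m/s
Around a high, pressure-gradient force acts outward with centrifugal, so Coriolis balances both:
fV = (1/ρ)|∂P/∂n| + V²/R  →  V² − fR·V + fR·V_g = 0
With fR = 1.03×10⁻⁴ × 825×10³ m = 85.1 m/s:
V = [fR − √((fR)² − 4 fR V_g)]/2 = [85.1 − √(85.1² − 4×85.1×7.16)]/2 = 7.89 m/s
Supergeostrophic (V > V_g = 7.16 m/s), as expected around a high.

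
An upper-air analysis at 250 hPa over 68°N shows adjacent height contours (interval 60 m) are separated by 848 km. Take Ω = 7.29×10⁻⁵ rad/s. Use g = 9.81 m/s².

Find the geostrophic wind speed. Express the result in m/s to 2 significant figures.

5.1 m/s

Coriolis parameter at 68°N:
f = 2Ω sin φ = 2 × 7.29×10⁻⁵ × sin 68° = 1.35×10⁻⁴ s⁻¹
Height gradient: |∂Z/∂n| = 60 m / 848000 m = 7.08×10⁻⁵
On a pressure surface, geostrophic balance gives V_g = (g/f)|∂Z/∂n|:
V_g = 9.81 × 7.08×10⁻⁵ / 1.35×10⁻⁴ = 5.13 m/s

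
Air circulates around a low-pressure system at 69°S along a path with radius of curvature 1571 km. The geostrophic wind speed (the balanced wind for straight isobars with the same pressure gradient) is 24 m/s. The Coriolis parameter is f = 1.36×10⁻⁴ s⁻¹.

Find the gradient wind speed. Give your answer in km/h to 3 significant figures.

78.4 km/h

Around a low, centrifugal force acts outward with Coriolis, so pressure-gradient force balances both:
(1/ρ)|∂P/∂n| = fV + V²/R  →  V² + fR·V − fR·V_g = 0
With fR = 1.36×10⁻⁴ × 1571×10³ m = 214 m/s:
V = [−fR + √((fR)² + 4 fR V_g)]/2 = [−214 + √(214² + 4×214×24)]/2 = 21.8 m/s
Subgeostrophic (V < V_g = 24 m/s), as expected around a low.
Converting: 21.8 m/s × 3.6 = 78.4 km/h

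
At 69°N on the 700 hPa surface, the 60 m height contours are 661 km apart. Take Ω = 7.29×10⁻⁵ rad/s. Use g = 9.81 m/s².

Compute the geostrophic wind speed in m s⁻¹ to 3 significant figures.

Coriolis parameter at 69°N:
f = 2Ω sin φ = 2 × 7.29×10⁻⁵ × sin 69° = 1.36×10⁻⁴ s⁻¹
Height gradient: |∂Z/∂n| = 60 m / 661000 m = 9.08×10⁻⁵
On a pressure surface, geostrophic balance gives V_g = (g/f)|∂Z/∂n|:
V_g = 9.81 × 9.08×10⁻⁵ / 1.36×10⁻⁴ = 6.54 m/s

6.54 m s⁻¹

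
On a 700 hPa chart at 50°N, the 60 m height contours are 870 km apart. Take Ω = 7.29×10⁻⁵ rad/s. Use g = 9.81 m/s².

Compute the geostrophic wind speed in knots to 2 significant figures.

Coriolis parameter at 50°N:
f = 2Ω sin φ = 2 × 7.29×10⁻⁵ × sin 50° = 1.12×10⁻⁴ s⁻¹
Height gradient: |∂Z/∂n| = 60 m / 870000 m = 6.90×10⁻⁵
On a pressure surface, geostrophic balance gives V_g = (g/f)|∂Z/∂n|:
V_g = 9.81 × 6.90×10⁻⁵ / 1.12×10⁻⁴ = 6.06 m/s
Converting: 6.06 m/s × 1.944 = 12 knots

12 knots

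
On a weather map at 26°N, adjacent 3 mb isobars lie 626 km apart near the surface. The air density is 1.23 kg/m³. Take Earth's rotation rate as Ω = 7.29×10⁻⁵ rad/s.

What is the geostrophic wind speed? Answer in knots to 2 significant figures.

Coriolis parameter at 26°N:
f = 2Ω sin φ = 2 × 7.29×10⁻⁵ × sin 26° = 6.39×10⁻⁵ s⁻¹
Pressure gradient: |∂P/∂n| = 300 Pa / 626000 m = 4.79×10⁻⁴ Pa/m
Geostrophic balance (pressure-gradient force = Coriolis force):
V_g = (1/(fρ)) |∂P/∂n| = 4.79×10⁻⁴ / (6.39×10⁻⁵ × 1.23) = 6.10 m/s
Converting: 6.10 m/s × 1.944 = 12 knots

12 knots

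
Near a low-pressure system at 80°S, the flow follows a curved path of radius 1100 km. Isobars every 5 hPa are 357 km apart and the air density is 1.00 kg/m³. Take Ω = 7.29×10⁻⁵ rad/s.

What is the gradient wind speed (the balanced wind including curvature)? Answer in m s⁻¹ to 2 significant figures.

9.2 m s⁻¹

Coriolis parameter at 80°S:
f = 2Ω sin φ = 2 × 7.29×10⁻⁵ × sin 80° = 1.44×10⁻⁴ s⁻¹
Pressure gradient: |∂P/∂n| = 500 Pa / 357000 m = 1.40×10⁻³ Pa/m
Geostrophic speed: V_g = |∂P/∂n|/(fρ) = 1.40×10⁻³/(1.44×10⁻⁴ × 1.00) = 9.75 m/s
Around a low, centrifugal force acts outward with Coriolis, so pressure-gradient force balances both:
(1/ρ)|∂P/∂n| = fV + V²/R  →  V² + fR·V − fR·V_g = 0
With fR = 1.44×10⁻⁴ × 1100×10³ m = 158 m/s:
V = [−fR + √((fR)² + 4 fR V_g)]/2 = [−158 + √(158² + 4×158×9.75)]/2 = 9.22 m/s
Subgeostrophic (V < V_g = 9.75 m/s), as expected around a low.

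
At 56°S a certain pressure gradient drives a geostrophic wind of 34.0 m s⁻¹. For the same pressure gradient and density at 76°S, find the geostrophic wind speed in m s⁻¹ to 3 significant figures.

With the same pressure gradient and density, V_g ∝ 1/f ∝ 1/sin φ.
V₂ = V₁ · sin φ₁ / sin φ₂ = 34.0 × sin 56° / sin 76°
V₂ = 34.0 × 0.8290/0.9703 = 29.1 m s⁻¹

29.1 m s⁻¹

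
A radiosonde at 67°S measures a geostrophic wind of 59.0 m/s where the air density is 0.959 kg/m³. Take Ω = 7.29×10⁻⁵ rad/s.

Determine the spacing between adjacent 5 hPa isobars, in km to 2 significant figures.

Coriolis parameter at 67°S:
f = 2Ω sin φ = 2 × 7.29×10⁻⁵ × sin 67° = 1.34×10⁻⁴ s⁻¹
Geostrophic balance rearranged: |∂P/∂n| = f ρ V_g
|∂P/∂n| = 1.34×10⁻⁴ × 0.959 × 59.0 = 7.59×10⁻³ Pa/m
Isobar spacing: Δn = ΔP/|∂P/∂n| = 500 Pa / 7.59×10⁻³ Pa/m = 65844 m ≈ 66 km

66 km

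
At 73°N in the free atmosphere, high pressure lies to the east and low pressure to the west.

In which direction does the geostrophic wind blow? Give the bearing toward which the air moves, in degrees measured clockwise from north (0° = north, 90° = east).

000°

The pressure-gradient force points toward the west (bearing 270°).
Geostrophic balance: in the Northern Hemisphere the Coriolis force deflects motion to the right, so the geostrophic wind blows 90° to the right of the pressure-gradient force (low pressure on the left).
Rotating 270° by 90° clockwise gives 000° — the wind blows toward the north.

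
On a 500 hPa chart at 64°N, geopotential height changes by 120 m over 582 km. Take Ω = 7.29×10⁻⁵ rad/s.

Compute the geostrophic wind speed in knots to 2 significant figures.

Coriolis parameter at 64°N:
f = 2Ω sin φ = 2 × 7.29×10⁻⁵ × sin 64° = 1.31×10⁻⁴ s⁻¹
Height gradient: |∂Z/∂n| = 120 m / 582000 m = 2.06×10⁻⁴
On a pressure surface, geostrophic balance gives V_g = (g/f)|∂Z/∂n|:
V_g = 9.81 × 2.06×10⁻⁴ / 1.31×10⁻⁴ = 15.4 m/s
Converting: 15.4 m/s × 1.944 = 30 knots

30 knots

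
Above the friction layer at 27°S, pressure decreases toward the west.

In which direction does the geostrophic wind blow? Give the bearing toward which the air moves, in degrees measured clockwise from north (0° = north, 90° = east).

180°

The pressure-gradient force points toward the west (bearing 270°).
Geostrophic balance: in the Southern Hemisphere the Coriolis force deflects motion to the left, so the geostrophic wind blows 90° to the left of the pressure-gradient force (low pressure on the right).
Rotating 270° by 90° counterclockwise gives 180° — the wind blows toward the south.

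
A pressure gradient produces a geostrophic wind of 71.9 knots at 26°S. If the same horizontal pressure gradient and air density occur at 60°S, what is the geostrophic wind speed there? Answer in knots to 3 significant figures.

With the same pressure gradient and density, V_g ∝ 1/f ∝ 1/sin φ.
V₂ = V₁ · sin φ₁ / sin φ₂ = 71.9 × sin 26° / sin 60°
V₂ = 71.9 × 0.4384/0.8660 = 36.4 knots

36.4 knots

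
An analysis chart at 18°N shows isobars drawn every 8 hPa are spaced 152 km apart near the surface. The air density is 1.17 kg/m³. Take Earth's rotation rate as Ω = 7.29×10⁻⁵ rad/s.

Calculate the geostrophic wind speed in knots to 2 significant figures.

Coriolis parameter at 18°N:
f = 2Ω sin φ = 2 × 7.29×10⁻⁵ × sin 18° = 4.51×10⁻⁵ s⁻¹
Pressure gradient: |∂P/∂n| = 800 Pa / 152000 m = 5.26×10⁻³ Pa/m
Geostrophic balance (pressure-gradient force = Coriolis force):
V_g = (1/(fρ)) |∂P/∂n| = 5.26×10⁻³ / (4.51×10⁻⁵ × 1.17) = 99.8 m/s
Converting: 99.8 m/s × 1.944 = 190 knots

190 knots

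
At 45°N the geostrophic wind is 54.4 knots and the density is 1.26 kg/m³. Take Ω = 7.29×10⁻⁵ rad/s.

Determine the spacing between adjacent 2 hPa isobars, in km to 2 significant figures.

55 km

Coriolis parameter at 45°N:
f = 2Ω sin φ = 2 × 7.29×10⁻⁵ × sin 45° = 1.03×10⁻⁴ s⁻¹
Wind speed in SI: 54.4 knots = 28.0 m/s
Geostrophic balance rearranged: |∂P/∂n| = f ρ V_g
|∂P/∂n| = 1.03×10⁻⁴ × 1.26 × 28.0 = 3.64×10⁻³ Pa/m
Isobar spacing: Δn = ΔP/|∂P/∂n| = 200 Pa / 3.64×10⁻³ Pa/m = 55015 m ≈ 55 km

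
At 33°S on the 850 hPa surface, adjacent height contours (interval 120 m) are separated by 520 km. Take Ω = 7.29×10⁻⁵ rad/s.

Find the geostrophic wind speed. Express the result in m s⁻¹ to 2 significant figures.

Coriolis parameter at 33°S:
f = 2Ω sin φ = 2 × 7.29×10⁻⁵ × sin 33° = 7.94×10⁻⁵ s⁻¹
Height gradient: |∂Z/∂n| = 120 m / 520000 m = 2.31×10⁻⁴
On a pressure surface, geostrophic balance gives V_g = (g/f)|∂Z/∂n|:
V_g = 9.81 × 2.31×10⁻⁴ / 7.94×10⁻⁵ = 28.5 m/s

29 m s⁻¹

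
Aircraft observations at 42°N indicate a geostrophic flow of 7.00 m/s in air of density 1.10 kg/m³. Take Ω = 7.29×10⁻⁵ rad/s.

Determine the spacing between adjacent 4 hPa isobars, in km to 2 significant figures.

530 km

Coriolis parameter at 42°N:
f = 2Ω sin φ = 2 × 7.29×10⁻⁵ × sin 42° = 9.76×10⁻⁵ s⁻¹
Geostrophic balance rearranged: |∂P/∂n| = f ρ V_g
|∂P/∂n| = 9.76×10⁻⁵ × 1.10 × 7.00 = 7.51×10⁻⁴ Pa/m
Isobar spacing: Δn = ΔP/|∂P/∂n| = 400 Pa / 7.51×10⁻⁴ Pa/m = 532477 m ≈ 530 km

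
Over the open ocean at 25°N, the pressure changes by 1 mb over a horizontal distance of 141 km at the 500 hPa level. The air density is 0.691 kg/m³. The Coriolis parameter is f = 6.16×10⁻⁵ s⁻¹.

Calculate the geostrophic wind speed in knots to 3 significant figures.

Pressure gradient: |∂P/∂n| = 100 Pa / 141000 m = 7.09×10⁻⁴ Pa/m
Geostrophic balance (pressure-gradient force = Coriolis force):
V_g = (1/(fρ)) |∂P/∂n| = 7.09×10⁻⁴ / (6.16×10⁻⁵ × 0.691) = 16.7 m/s
Converting: 16.7 m/s × 1.944 = 32.4 knots

32.4 knots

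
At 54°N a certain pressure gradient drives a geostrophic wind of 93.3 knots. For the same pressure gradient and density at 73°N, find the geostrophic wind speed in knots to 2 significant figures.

With the same pressure gradient and density, V_g ∝ 1/f ∝ 1/sin φ.
V₂ = V₁ · sin φ₁ / sin φ₂ = 93.3 × sin 54° / sin 73°
V₂ = 93.3 × 0.8090/0.9563 = 79 knots

79 knots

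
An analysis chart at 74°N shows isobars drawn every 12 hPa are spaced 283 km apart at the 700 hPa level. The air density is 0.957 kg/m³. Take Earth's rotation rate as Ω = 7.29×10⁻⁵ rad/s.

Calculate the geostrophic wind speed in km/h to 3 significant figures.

Coriolis parameter at 74°N:
f = 2Ω sin φ = 2 × 7.29×10⁻⁵ × sin 74° = 1.40×10⁻⁴ s⁻¹
Pressure gradient: |∂P/∂n| = 1200 Pa / 283000 m = 4.24×10⁻³ Pa/m
Geostrophic balance (pressure-gradient force = Coriolis force):
V_g = (1/(fρ)) |∂P/∂n| = 4.24×10⁻³ / (1.40×10⁻⁴ × 0.957) = 31.6 m/s
Converting: 31.6 m/s × 3.6 = 114 km/h

114 km/h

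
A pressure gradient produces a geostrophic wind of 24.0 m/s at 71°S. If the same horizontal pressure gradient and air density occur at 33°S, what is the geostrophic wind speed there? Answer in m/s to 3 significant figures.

41.7 m/s

With the same pressure gradient and density, V_g ∝ 1/f ∝ 1/sin φ.
V₂ = V₁ · sin φ₁ / sin φ₂ = 24.0 × sin 71° / sin 33°
V₂ = 24.0 × 0.9455/0.5446 = 41.7 m/s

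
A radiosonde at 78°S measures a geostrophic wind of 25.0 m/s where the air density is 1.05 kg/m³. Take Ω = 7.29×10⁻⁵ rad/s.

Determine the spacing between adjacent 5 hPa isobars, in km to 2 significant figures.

Coriolis parameter at 78°S:
f = 2Ω sin φ = 2 × 7.29×10⁻⁵ × sin 78° = 1.43×10⁻⁴ s⁻¹
Geostrophic balance rearranged: |∂P/∂n| = f ρ V_g
|∂P/∂n| = 1.43×10⁻⁴ × 1.05 × 25.0 = 3.74×10⁻³ Pa/m
Isobar spacing: Δn = ΔP/|∂P/∂n| = 500 Pa / 3.74×10⁻³ Pa/m = 133561 m ≈ 130 km

130 km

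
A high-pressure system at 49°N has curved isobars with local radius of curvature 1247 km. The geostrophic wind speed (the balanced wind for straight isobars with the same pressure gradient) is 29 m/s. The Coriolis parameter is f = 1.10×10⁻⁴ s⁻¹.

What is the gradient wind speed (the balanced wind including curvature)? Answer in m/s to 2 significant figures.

42 m/s

Around a high, pressure-gradient force acts outward with centrifugal, so Coriolis balances both:
fV = (1/ρ)|∂P/∂n| + V²/R  →  V² − fR·V + fR·V_g = 0
With fR = 1.10×10⁻⁴ × 1247×10³ m = 137 m/s:
V = [fR − √((fR)² − 4 fR V_g)]/2 = [137 − √(137² − 4×137×29)]/2 = 41.6 m/s
Supergeostrophic (V > V_g = 29 m/s), as expected around a high.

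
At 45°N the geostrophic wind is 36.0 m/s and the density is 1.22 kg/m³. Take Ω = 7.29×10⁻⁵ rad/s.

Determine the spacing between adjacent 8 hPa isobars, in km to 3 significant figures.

Coriolis parameter at 45°N:
f = 2Ω sin φ = 2 × 7.29×10⁻⁵ × sin 45° = 1.03×10⁻⁴ s⁻¹
Geostrophic balance rearranged: |∂P/∂n| = f ρ V_g
|∂P/∂n| = 1.03×10⁻⁴ × 1.22 × 36.0 = 4.53×10⁻³ Pa/m
Isobar spacing: Δn = ΔP/|∂P/∂n| = 800 Pa / 4.53×10⁻³ Pa/m = 176679 m ≈ 177 km

177 km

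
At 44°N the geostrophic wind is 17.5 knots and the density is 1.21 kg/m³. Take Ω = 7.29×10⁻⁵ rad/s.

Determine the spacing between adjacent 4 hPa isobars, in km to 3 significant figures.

363 km

Coriolis parameter at 44°N:
f = 2Ω sin φ = 2 × 7.29×10⁻⁵ × sin 44° = 1.01×10⁻⁴ s⁻¹
Wind speed in SI: 17.5 knots = 9.00 m/s
Geostrophic balance rearranged: |∂P/∂n| = f ρ V_g
|∂P/∂n| = 1.01×10⁻⁴ × 1.21 × 9.00 = 1.10×10⁻³ Pa/m
Isobar spacing: Δn = ΔP/|∂P/∂n| = 400 Pa / 1.10×10⁻³ Pa/m = 362551 m ≈ 363 km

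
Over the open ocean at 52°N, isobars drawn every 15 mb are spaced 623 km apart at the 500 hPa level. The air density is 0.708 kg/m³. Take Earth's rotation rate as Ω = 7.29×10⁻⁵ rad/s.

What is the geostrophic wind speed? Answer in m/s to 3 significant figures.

Coriolis parameter at 52°N:
f = 2Ω sin φ = 2 × 7.29×10⁻⁵ × sin 52° = 1.15×10⁻⁴ s⁻¹
Pressure gradient: |∂P/∂n| = 1500 Pa / 623000 m = 2.41×10⁻³ Pa/m
Geostrophic balance (pressure-gradient force = Coriolis force):
V_g = (1/(fρ)) |∂P/∂n| = 2.41×10⁻³ / (1.15×10⁻⁴ × 0.708) = 29.6 m/s

29.6 m/s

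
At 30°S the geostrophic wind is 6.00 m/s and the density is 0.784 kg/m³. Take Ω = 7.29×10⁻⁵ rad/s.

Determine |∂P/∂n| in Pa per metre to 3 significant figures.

Coriolis parameter at 30°S:
f = 2Ω sin φ = 2 × 7.29×10⁻⁵ × sin 30° = 7.29×10⁻⁵ s⁻¹
Geostrophic balance rearranged: |∂P/∂n| = f ρ V_g
|∂P/∂n| = 7.29×10⁻⁵ × 0.784 × 6.00 = 3.43×10⁻⁴ Pa/m

3.43×10⁻⁴ Pa/m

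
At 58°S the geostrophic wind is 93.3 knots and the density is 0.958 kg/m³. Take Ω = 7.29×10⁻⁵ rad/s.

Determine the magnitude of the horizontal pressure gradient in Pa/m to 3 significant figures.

Coriolis parameter at 58°S:
f = 2Ω sin φ = 2 × 7.29×10⁻⁵ × sin 58° = 1.24×10⁻⁴ s⁻¹
Wind speed in SI: 93.3 knots = 48.0 m/s
Geostrophic balance rearranged: |∂P/∂n| = f ρ V_g
|∂P/∂n| = 1.24×10⁻⁴ × 0.958 × 48.0 = 5.69×10⁻³ Pa/m

5.69×10⁻³ Pa/m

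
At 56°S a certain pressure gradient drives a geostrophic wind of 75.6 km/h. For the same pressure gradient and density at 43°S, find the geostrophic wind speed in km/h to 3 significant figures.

With the same pressure gradient and density, V_g ∝ 1/f ∝ 1/sin φ.
V₂ = V₁ · sin φ₁ / sin φ₂ = 75.6 × sin 56° / sin 43°
V₂ = 75.6 × 0.8290/0.6820 = 91.9 km/h

91.9 km/h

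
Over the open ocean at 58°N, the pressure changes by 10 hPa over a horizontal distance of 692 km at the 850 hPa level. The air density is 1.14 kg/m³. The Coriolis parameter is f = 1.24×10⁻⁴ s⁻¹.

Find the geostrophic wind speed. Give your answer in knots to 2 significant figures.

20 knots

Pressure gradient: |∂P/∂n| = 1000 Pa / 692000 m = 1.45×10⁻³ Pa/m
Geostrophic balance (pressure-gradient force = Coriolis force):
V_g = (1/(fρ)) |∂P/∂n| = 1.45×10⁻³ / (1.24×10⁻⁴ × 1.14) = 10.2 m/s
Converting: 10.2 m/s × 1.944 = 20 knots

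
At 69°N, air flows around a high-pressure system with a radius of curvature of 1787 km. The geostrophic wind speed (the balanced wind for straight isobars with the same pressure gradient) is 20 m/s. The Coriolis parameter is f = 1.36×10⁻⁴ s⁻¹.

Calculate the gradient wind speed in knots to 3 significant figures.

42.7 knots

Around a high, pressure-gradient force acts outward with centrifugal, so Coriolis balances both:
fV = (1/ρ)|∂P/∂n| + V²/R  →  V² − fR·V + fR·V_g = 0
With fR = 1.36×10⁻⁴ × 1787×10³ m = 243 m/s:
V = [fR − √((fR)² − 4 fR V_g)]/2 = [243 − √(243² − 4×243×20)]/2 = 22 m/s
Supergeostrophic (V > V_g = 20 m/s), as expected around a high.
Converting: 22 m/s × 1.944 = 42.7 knots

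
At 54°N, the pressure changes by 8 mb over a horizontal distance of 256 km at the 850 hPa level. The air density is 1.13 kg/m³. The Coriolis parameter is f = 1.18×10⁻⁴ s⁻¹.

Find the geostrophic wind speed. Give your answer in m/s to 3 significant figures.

23.4 m/s

Pressure gradient: |∂P/∂n| = 800 Pa / 256000 m = 3.12×10⁻³ Pa/m
Geostrophic balance (pressure-gradient force = Coriolis force):
V_g = (1/(fρ)) |∂P/∂n| = 3.12×10⁻³ / (1.18×10⁻⁴ × 1.13) = 23.4 m/s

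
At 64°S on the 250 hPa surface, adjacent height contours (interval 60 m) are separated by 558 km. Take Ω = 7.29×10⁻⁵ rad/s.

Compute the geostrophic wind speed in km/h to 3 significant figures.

Coriolis parameter at 64°S:
f = 2Ω sin φ = 2 × 7.29×10⁻⁵ × sin 64° = 1.31×10⁻⁴ s⁻¹
Height gradient: |∂Z/∂n| = 60 m / 558000 m = 1.08×10⁻⁴
On a pressure surface, geostrophic balance gives V_g = (g/f)|∂Z/∂n|:
V_g = 9.81 × 1.08×10⁻⁴ / 1.31×10⁻⁴ = 8.05 m/s
Converting: 8.05 m/s × 3.6 = 29.0 km/h

29.0 km/h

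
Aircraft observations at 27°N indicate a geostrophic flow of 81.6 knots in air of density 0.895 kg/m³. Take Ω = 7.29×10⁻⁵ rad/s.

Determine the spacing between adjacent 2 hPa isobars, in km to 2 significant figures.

80 km

Coriolis parameter at 27°N:
f = 2Ω sin φ = 2 × 7.29×10⁻⁵ × sin 27° = 6.62×10⁻⁵ s⁻¹
Wind speed in SI: 81.6 knots = 42.0 m/s
Geostrophic balance rearranged: |∂P/∂n| = f ρ V_g
|∂P/∂n| = 6.62×10⁻⁵ × 0.895 × 42.0 = 2.49×10⁻³ Pa/m
Isobar spacing: Δn = ΔP/|∂P/∂n| = 200 Pa / 2.49×10⁻³ Pa/m = 80422 m ≈ 80 km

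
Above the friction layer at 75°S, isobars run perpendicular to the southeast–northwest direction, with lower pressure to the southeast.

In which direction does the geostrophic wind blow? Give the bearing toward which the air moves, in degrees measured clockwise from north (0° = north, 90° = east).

045°

The pressure-gradient force points toward the southeast (bearing 135°).
Geostrophic balance: in the Southern Hemisphere the Coriolis force deflects motion to the left, so the geostrophic wind blows 90° to the left of the pressure-gradient force (low pressure on the right).
Rotating 135° by 90° counterclockwise gives 045° — the wind blows toward the northeast.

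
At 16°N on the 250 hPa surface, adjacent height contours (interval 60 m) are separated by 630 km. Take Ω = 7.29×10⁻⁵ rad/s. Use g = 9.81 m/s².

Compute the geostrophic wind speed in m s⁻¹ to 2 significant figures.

Coriolis parameter at 16°N:
f = 2Ω sin φ = 2 × 7.29×10⁻⁵ × sin 16° = 4.02×10⁻⁵ s⁻¹
Height gradient: |∂Z/∂n| = 60 m / 630000 m = 9.52×10⁻⁵
On a pressure surface, geostrophic balance gives V_g = (g/f)|∂Z/∂n|:
V_g = 9.81 × 9.52×10⁻⁵ / 4.02×10⁻⁵ = 23.2 m/s

23 m s⁻¹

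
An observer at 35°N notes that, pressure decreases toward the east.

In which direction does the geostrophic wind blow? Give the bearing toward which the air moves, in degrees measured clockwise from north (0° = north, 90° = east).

The pressure-gradient force points toward the east (bearing 090°).
Geostrophic balance: in the Northern Hemisphere the Coriolis force deflects motion to the right, so the geostrophic wind blows 90° to the right of the pressure-gradient force (low pressure on the left).
Rotating 090° by 90° clockwise gives 180° — the wind blows toward the south.

180°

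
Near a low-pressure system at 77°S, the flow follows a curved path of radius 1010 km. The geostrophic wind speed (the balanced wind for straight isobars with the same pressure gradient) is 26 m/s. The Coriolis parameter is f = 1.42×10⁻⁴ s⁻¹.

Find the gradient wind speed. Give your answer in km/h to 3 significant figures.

80.9 km/h

Around a low, centrifugal force acts outward with Coriolis, so pressure-gradient force balances both:
(1/ρ)|∂P/∂n| = fV + V²/R  →  V² + fR·V − fR·V_g = 0
With fR = 1.42×10⁻⁴ × 1010×10³ m = 143 m/s:
V = [−fR + √((fR)² + 4 fR V_g)]/2 = [−143 + √(143² + 4×143×26)]/2 = 22.5 m/s
Subgeostrophic (V < V_g = 26 m/s), as expected around a low.
Converting: 22.5 m/s × 3.6 = 80.9 km/h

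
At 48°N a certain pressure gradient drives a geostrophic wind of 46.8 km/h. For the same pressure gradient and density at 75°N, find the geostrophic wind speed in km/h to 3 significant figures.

With the same pressure gradient and density, V_g ∝ 1/f ∝ 1/sin φ.
V₂ = V₁ · sin φ₁ / sin φ₂ = 46.8 × sin 48° / sin 75°
V₂ = 46.8 × 0.7431/0.9659 = 36.0 km/h

36.0 km/h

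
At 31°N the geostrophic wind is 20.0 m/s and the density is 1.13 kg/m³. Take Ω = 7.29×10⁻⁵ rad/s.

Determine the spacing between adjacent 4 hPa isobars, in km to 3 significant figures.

Coriolis parameter at 31°N:
f = 2Ω sin φ = 2 × 7.29×10⁻⁵ × sin 31° = 7.51×10⁻⁵ s⁻¹
Geostrophic balance rearranged: |∂P/∂n| = f ρ V_g
|∂P/∂n| = 7.51×10⁻⁵ × 1.13 × 20.0 = 1.70×10⁻³ Pa/m
Isobar spacing: Δn = ΔP/|∂P/∂n| = 400 Pa / 1.70×10⁻³ Pa/m = 235697 m ≈ 236 km

236 km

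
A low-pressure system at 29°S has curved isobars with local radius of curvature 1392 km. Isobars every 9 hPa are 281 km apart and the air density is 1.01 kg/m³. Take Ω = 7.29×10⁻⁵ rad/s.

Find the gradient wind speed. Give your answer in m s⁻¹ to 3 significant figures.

33.5 m s⁻¹

Coriolis parameter at 29°S:
f = 2Ω sin φ = 2 × 7.29×10⁻⁵ × sin 29° = 7.07×10⁻⁵ s⁻¹
Pressure gradient: |∂P/∂n| = 900 Pa / 281000 m = 3.20×10⁻³ Pa/m
Geostrophic speed: V_g = |∂P/∂n|/(fρ) = 3.20×10⁻³/(7.07×10⁻⁵ × 1.01) = 44.9 m/s
Around a low, centrifugal force acts outward with Coriolis, so pressure-gradient force balances both:
(1/ρ)|∂P/∂n| = fV + V²/R  →  V² + fR·V − fR·V_g = 0
With fR = 7.07×10⁻⁵ × 1392×10³ m = 98.4 m/s:
V = [−fR + √((fR)² + 4 fR V_g)]/2 = [−98.4 + √(98.4² + 4×98.4×44.9)]/2 = 33.5 m/s
Subgeostrophic (V < V_g = 44.9 m/s), as expected around a low.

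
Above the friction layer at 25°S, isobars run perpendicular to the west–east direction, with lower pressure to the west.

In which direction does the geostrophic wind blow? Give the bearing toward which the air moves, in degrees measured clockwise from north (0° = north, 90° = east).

The pressure-gradient force points toward the west (bearing 270°).
Geostrophic balance: in the Southern Hemisphere the Coriolis force deflects motion to the left, so the geostrophic wind blows 90° to the left of the pressure-gradient force (low pressure on the right).
Rotating 270° by 90° counterclockwise gives 180° — the wind blows toward the south.

180°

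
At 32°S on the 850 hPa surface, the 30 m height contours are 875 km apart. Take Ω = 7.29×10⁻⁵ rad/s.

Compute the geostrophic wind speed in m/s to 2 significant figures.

4.4 m/s

Coriolis parameter at 32°S:
f = 2Ω sin φ = 2 × 7.29×10⁻⁵ × sin 32° = 7.73×10⁻⁵ s⁻¹
Height gradient: |∂Z/∂n| = 30 m / 875000 m = 3.43×10⁻⁵
On a pressure surface, geostrophic balance gives V_g = (g/f)|∂Z/∂n|:
V_g = 9.81 × 3.43×10⁻⁵ / 7.73×10⁻⁵ = 4.35 m/s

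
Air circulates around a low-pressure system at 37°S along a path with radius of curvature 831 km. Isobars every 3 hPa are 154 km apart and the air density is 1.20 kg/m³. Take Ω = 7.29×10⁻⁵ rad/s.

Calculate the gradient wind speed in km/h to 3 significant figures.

Coriolis parameter at 37°S:
f = 2Ω sin φ = 2 × 7.29×10⁻⁵ × sin 37° = 8.77×10⁻⁵ s⁻¹
Pressure gradient: |∂P/∂n| = 300 Pa / 154000 m = 1.95×10⁻³ Pa/m
Geostrophic speed: V_g = |∂P/∂n|/(fρ) = 1.95×10⁻³/(8.77×10⁻⁵ × 1.20) = 18.5 m/s
Around a low, centrifugal force acts outward with Coriolis, so pressure-gradient force balances both:
(1/ρ)|∂P/∂n| = fV + V²/R  →  V² + fR·V − fR·V_g = 0
With fR = 8.77×10⁻⁵ × 831×10³ m = 72.9 m/s:
V = [−fR + √((fR)² + 4 fR V_g)]/2 = [−72.9 + √(72.9² + 4×72.9×18.5)]/2 = 15.3 m/s
Subgeostrophic (V < V_g = 18.5 m/s), as expected around a low.
Converting: 15.3 m/s × 3.6 = 55.1 km/h

55.1 km/h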